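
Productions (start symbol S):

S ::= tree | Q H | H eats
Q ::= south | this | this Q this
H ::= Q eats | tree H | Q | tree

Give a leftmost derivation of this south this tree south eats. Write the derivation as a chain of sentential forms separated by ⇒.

S ⇒ Q H ⇒ this Q this H ⇒ this south this H ⇒ this south this tree H ⇒ this south this tree Q eats ⇒ this south this tree south eats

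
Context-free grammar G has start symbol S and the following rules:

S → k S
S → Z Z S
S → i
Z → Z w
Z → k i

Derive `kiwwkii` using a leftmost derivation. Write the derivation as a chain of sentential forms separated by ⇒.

S ⇒ ZZS   [S → Z Z S]
ZZS ⇒ ZwZS   [Z → Z w]
ZwZS ⇒ ZwwZS   [Z → Z w]
ZwwZS ⇒ kiwwZS   [Z → k i]
kiwwZS ⇒ kiwwkiS   [Z → k i]
kiwwkiS ⇒ kiwwkii   [S → i]

S⇒ZZS⇒ZwZS⇒ZwwZS⇒kiwwZS⇒kiwwkiS⇒kiwwkii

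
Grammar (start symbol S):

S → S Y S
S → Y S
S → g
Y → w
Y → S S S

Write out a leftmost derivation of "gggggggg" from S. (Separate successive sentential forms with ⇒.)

S⇒SYS⇒gYS⇒gSSSS⇒gYSSSS⇒gSSSSSSS⇒ggSSSSSS⇒gggSSSSS⇒ggggSSSS⇒gggggSSS⇒ggggggSS⇒gggggggS⇒gggggggg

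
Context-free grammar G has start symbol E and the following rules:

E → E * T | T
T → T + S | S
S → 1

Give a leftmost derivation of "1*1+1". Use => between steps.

E => E*T => T*T => S*T => 1*T => 1*T+S => 1*S+S => 1*1+S => 1*1+1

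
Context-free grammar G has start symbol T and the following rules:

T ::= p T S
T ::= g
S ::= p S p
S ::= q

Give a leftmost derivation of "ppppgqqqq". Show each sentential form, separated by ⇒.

T ⇒ pTS   [T ::= p T S]
pTS ⇒ ppTSS   [T ::= p T S]
ppTSS ⇒ pppTSSS   [T ::= p T S]
pppTSSS ⇒ ppppTSSSS   [T ::= p T S]
ppppTSSSS ⇒ ppppgSSSS   [T ::= g]
ppppgSSSS ⇒ ppppgqSSS   [S ::= q]
ppppgqSSS ⇒ ppppgqqSS   [S ::= q]
ppppgqqSS ⇒ ppppgqqqS   [S ::= q]
ppppgqqqS ⇒ ppppgqqqq   [S ::= q]

T ⇒ pTS ⇒ ppTSS ⇒ pppTSSS ⇒ ppppTSSSS ⇒ ppppgSSSS ⇒ ppppgqSSS ⇒ ppppgqqSS ⇒ ppppgqqqS ⇒ ppppgqqqq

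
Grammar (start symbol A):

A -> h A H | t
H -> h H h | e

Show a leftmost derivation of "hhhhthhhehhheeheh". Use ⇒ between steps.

A⇒hAH⇒hhAHH⇒hhhAHHH⇒hhhhAHHHH⇒hhhhtHHHH⇒hhhhthHhHHH⇒hhhhthhHhhHHH⇒hhhhthhhHhhhHHH⇒hhhhthhhehhhHHH⇒hhhhthhhehhheHH⇒hhhhthhhehhheeH⇒hhhhthhhehhheehHh⇒hhhhthhhehhheeheh

A ⇒ hAH   [A -> h A H]
hAH ⇒ hhAHH   [A -> h A H]
hhAHH ⇒ hhhAHHH   [A -> h A H]
hhhAHHH ⇒ hhhhAHHHH   [A -> h A H]
hhhhAHHHH ⇒ hhhhtHHHH   [A -> t]
hhhhtHHHH ⇒ hhhhthHhHHH   [H -> h H h]
hhhhthHhHHH ⇒ hhhhthhHhhHHH   [H -> h H h]
hhhhthhHhhHHH ⇒ hhhhthhhHhhhHHH   [H -> h H h]
hhhhthhhHhhhHHH ⇒ hhhhthhhehhhHHH   [H -> e]
hhhhthhhehhhHHH ⇒ hhhhthhhehhheHH   [H -> e]
hhhhthhhehhheHH ⇒ hhhhthhhehhheeH   [H -> e]
hhhhthhhehhheeH ⇒ hhhhthhhehhheehHh   [H -> h H h]
hhhhthhhehhheehHh ⇒ hhhhthhhehhheeheh   [H -> e]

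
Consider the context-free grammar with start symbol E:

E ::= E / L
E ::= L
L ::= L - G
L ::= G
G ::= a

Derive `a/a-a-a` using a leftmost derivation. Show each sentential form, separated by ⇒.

E ⇒ E/L ⇒ L/L ⇒ G/L ⇒ a/L ⇒ a/L-G ⇒ a/L-G-G ⇒ a/G-G-G ⇒ a/a-G-G ⇒ a/a-a-G ⇒ a/a-a-a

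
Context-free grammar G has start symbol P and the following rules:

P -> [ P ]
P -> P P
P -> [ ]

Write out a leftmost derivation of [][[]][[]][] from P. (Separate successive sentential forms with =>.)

P => PP => []P => []PP => []PPP => [][P]PP => [][[]]PP => [][[]][P]P => [][[]][[]]P => [][[]][[]][]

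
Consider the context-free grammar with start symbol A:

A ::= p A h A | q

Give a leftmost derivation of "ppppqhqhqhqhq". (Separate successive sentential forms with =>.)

A => pAhA => ppAhAhA => pppAhAhAhA => ppppAhAhAhAhA => ppppqhAhAhAhA => ppppqhqhAhAhA => ppppqhqhqhAhA => ppppqhqhqhqhA => ppppqhqhqhqhq

A => pAhA   [A ::= p A h A]
pAhA => ppAhAhA   [A ::= p A h A]
ppAhAhA => pppAhAhAhA   [A ::= p A h A]
pppAhAhAhA => ppppAhAhAhAhA   [A ::= p A h A]
ppppAhAhAhAhA => ppppqhAhAhAhA   [A ::= q]
ppppqhAhAhAhA => ppppqhqhAhAhA   [A ::= q]
ppppqhqhAhAhA => ppppqhqhqhAhA   [A ::= q]
ppppqhqhqhAhA => ppppqhqhqhqhA   [A ::= q]
ppppqhqhqhqhA => ppppqhqhqhqhq   [A ::= q]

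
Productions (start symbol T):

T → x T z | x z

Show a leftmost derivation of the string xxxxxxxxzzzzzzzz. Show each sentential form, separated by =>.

T=>xTz=>xxTzz=>xxxTzzz=>xxxxTzzzz=>xxxxxTzzzzz=>xxxxxxTzzzzzz=>xxxxxxxTzzzzzzz=>xxxxxxxxzzzzzzzz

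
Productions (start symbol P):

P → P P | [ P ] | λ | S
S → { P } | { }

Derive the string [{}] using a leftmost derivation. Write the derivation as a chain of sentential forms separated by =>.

P => PP => [P]P => [S]P => [{P}]P => [{}]P => [{}]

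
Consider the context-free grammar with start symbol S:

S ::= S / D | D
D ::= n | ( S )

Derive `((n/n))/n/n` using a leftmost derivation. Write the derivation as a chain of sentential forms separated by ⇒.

S ⇒ S/D   [S ::= S / D]
S/D ⇒ S/D/D   [S ::= S / D]
S/D/D ⇒ D/D/D   [S ::= D]
D/D/D ⇒ (S)/D/D   [D ::= ( S )]
(S)/D/D ⇒ (D)/D/D   [S ::= D]
(D)/D/D ⇒ ((S))/D/D   [D ::= ( S )]
((S))/D/D ⇒ ((S/D))/D/D   [S ::= S / D]
((S/D))/D/D ⇒ ((D/D))/D/D   [S ::= D]
((D/D))/D/D ⇒ ((n/D))/D/D   [D ::= n]
((n/D))/D/D ⇒ ((n/n))/D/D   [D ::= n]
((n/n))/D/D ⇒ ((n/n))/n/D   [D ::= n]
((n/n))/n/D ⇒ ((n/n))/n/n   [D ::= n]

S ⇒ S/D ⇒ S/D/D ⇒ D/D/D ⇒ (S)/D/D ⇒ (D)/D/D ⇒ ((S))/D/D ⇒ ((S/D))/D/D ⇒ ((D/D))/D/D ⇒ ((n/D))/D/D ⇒ ((n/n))/D/D ⇒ ((n/n))/n/D ⇒ ((n/n))/n/n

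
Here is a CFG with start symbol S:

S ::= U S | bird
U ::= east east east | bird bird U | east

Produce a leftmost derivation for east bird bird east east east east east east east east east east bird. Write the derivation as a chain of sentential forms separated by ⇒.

S ⇒ U S ⇒ east S ⇒ east U S ⇒ east bird bird U S ⇒ east bird bird east east east S ⇒ east bird bird east east east U S ⇒ east bird bird east east east east east east S ⇒ east bird bird east east east east east east U S ⇒ east bird bird east east east east east east east S ⇒ east bird bird east east east east east east east U S ⇒ east bird bird east east east east east east east east east east S ⇒ east bird bird east east east east east east east east east east bird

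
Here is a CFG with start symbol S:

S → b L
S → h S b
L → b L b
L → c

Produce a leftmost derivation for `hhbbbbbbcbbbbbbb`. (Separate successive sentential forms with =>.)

S => hSb => hhSbb => hhbLbb => hhbbLbbb => hhbbbLbbbb => hhbbbbLbbbbb => hhbbbbbLbbbbbb => hhbbbbbbLbbbbbbb => hhbbbbbbcbbbbbbb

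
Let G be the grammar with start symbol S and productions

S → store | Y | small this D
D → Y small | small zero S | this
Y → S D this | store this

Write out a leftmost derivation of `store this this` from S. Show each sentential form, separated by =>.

S => Y => S D this => store D this => store this this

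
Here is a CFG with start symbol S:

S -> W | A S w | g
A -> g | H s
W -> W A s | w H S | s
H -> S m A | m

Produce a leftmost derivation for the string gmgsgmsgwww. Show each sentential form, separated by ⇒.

S⇒ASw⇒HsSw⇒SmAsSw⇒gmAsSw⇒gmgsSw⇒gmgsASww⇒gmgsgSww⇒gmgsgASwww⇒gmgsgHsSwww⇒gmgsgmsSwww⇒gmgsgmsgwww

S ⇒ ASw   [S -> A S w]
ASw ⇒ HsSw   [A -> H s]
HsSw ⇒ SmAsSw   [H -> S m A]
SmAsSw ⇒ gmAsSw   [S -> g]
gmAsSw ⇒ gmgsSw   [A -> g]
gmgsSw ⇒ gmgsASww   [S -> A S w]
gmgsASww ⇒ gmgsgSww   [A -> g]
gmgsgSww ⇒ gmgsgASwww   [S -> A S w]
gmgsgASwww ⇒ gmgsgHsSwww   [A -> H s]
gmgsgHsSwww ⇒ gmgsgmsSwww   [H -> m]
gmgsgmsSwww ⇒ gmgsgmsgwww   [S -> g]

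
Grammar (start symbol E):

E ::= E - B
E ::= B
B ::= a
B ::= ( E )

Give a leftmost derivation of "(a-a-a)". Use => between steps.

E=>B=>(E)=>(E-B)=>(E-B-B)=>(B-B-B)=>(a-B-B)=>(a-a-B)=>(a-a-a)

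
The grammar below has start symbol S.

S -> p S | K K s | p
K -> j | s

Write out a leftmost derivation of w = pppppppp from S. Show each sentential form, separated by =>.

S => pS => ppS => pppS => ppppS => pppppS => ppppppS => pppppppS => pppppppp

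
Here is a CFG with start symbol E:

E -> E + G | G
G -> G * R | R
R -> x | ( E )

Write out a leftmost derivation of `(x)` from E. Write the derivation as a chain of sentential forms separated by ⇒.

E⇒G⇒R⇒(E)⇒(G)⇒(R)⇒(x)

E ⇒ G   [E -> G]
G ⇒ R   [G -> R]
R ⇒ (E)   [R -> ( E )]
(E) ⇒ (G)   [E -> G]
(G) ⇒ (R)   [G -> R]
(R) ⇒ (x)   [R -> x]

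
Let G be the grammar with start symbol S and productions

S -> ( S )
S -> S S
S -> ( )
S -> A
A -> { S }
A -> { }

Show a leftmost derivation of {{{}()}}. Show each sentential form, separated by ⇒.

S ⇒ A   [S -> A]
A ⇒ {S}   [A -> { S }]
{S} ⇒ {A}   [S -> A]
{A} ⇒ {{S}}   [A -> { S }]
{{S}} ⇒ {{SS}}   [S -> S S]
{{SS}} ⇒ {{AS}}   [S -> A]
{{AS}} ⇒ {{{}S}}   [A -> { }]
{{{}S}} ⇒ {{{}()}}   [S -> ( )]

S ⇒ A ⇒ {S} ⇒ {A} ⇒ {{S}} ⇒ {{SS}} ⇒ {{AS}} ⇒ {{{}S}} ⇒ {{{}()}}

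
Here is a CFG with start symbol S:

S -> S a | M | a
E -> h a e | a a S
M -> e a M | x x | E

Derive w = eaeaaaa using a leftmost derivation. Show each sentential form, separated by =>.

S=>M=>eaM=>eaeaM=>eaeaE=>eaeaaaS=>eaeaaaa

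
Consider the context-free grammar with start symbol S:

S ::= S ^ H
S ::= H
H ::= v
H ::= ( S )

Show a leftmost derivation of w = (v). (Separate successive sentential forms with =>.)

S => H   [S ::= H]
H => (S)   [H ::= ( S )]
(S) => (H)   [S ::= H]
(H) => (v)   [H ::= v]

S=>H=>(S)=>(H)=>(v)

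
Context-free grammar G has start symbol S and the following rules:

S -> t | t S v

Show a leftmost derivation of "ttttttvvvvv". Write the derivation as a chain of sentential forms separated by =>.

S => tSv => ttSvv => tttSvvv => ttttSvvvv => tttttSvvvvv => ttttttvvvvv

S => tSv   [S -> t S v]
tSv => ttSvv   [S -> t S v]
ttSvv => tttSvvv   [S -> t S v]
tttSvvv => ttttSvvvv   [S -> t S v]
ttttSvvvv => tttttSvvvvv   [S -> t S v]
tttttSvvvvv => ttttttvvvvv   [S -> t]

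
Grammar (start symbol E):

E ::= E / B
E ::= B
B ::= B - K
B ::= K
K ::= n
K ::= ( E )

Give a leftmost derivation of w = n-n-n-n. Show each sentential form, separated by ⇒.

E⇒B⇒B-K⇒B-K-K⇒B-K-K-K⇒K-K-K-K⇒n-K-K-K⇒n-n-K-K⇒n-n-n-K⇒n-n-n-n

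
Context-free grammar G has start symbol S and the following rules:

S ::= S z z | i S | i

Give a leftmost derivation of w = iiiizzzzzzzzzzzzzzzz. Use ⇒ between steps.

S ⇒ Szz ⇒ iSzz ⇒ iiSzz ⇒ iiSzzzz ⇒ iiSzzzzzz ⇒ iiSzzzzzzzz ⇒ iiSzzzzzzzzzz ⇒ iiSzzzzzzzzzzzz ⇒ iiSzzzzzzzzzzzzzz ⇒ iiSzzzzzzzzzzzzzzzz ⇒ iiiSzzzzzzzzzzzzzzzz ⇒ iiiizzzzzzzzzzzzzzzz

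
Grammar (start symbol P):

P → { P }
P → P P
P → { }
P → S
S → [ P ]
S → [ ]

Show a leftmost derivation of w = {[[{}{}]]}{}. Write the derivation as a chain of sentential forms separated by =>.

P => PP   [P → P P]
PP => {P}P   [P → { P }]
{P}P => {S}P   [P → S]
{S}P => {[P]}P   [S → [ P ]]
{[P]}P => {[S]}P   [P → S]
{[S]}P => {[[P]]}P   [S → [ P ]]
{[[P]]}P => {[[PP]]}P   [P → P P]
{[[PP]]}P => {[[{}P]]}P   [P → { }]
{[[{}P]]}P => {[[{}{}]]}P   [P → { }]
{[[{}{}]]}P => {[[{}{}]]}{}   [P → { }]

P => PP => {P}P => {S}P => {[P]}P => {[S]}P => {[[P]]}P => {[[PP]]}P => {[[{}P]]}P => {[[{}{}]]}P => {[[{}{}]]}{}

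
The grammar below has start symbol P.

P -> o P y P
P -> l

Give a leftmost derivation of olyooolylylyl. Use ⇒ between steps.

P ⇒ oPyP ⇒ olyP ⇒ olyoPyP ⇒ olyooPyPyP ⇒ olyoooPyPyPyP ⇒ olyooolyPyPyP ⇒ olyooolylyPyP ⇒ olyooolylylyP ⇒ olyooolylylyl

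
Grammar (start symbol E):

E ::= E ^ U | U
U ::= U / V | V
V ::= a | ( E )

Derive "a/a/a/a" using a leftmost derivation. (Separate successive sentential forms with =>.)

E=>U=>U/V=>U/V/V=>U/V/V/V=>V/V/V/V=>a/V/V/V=>a/a/V/V=>a/a/a/V=>a/a/a/a

E => U   [E ::= U]
U => U/V   [U ::= U / V]
U/V => U/V/V   [U ::= U / V]
U/V/V => U/V/V/V   [U ::= U / V]
U/V/V/V => V/V/V/V   [U ::= V]
V/V/V/V => a/V/V/V   [V ::= a]
a/V/V/V => a/a/V/V   [V ::= a]
a/a/V/V => a/a/a/V   [V ::= a]
a/a/a/V => a/a/a/a   [V ::= a]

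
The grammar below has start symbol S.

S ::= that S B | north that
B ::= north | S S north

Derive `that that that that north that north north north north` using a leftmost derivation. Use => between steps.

S => that S B   [S ::= that S B]
that S B => that that S B B   [S ::= that S B]
that that S B B => that that that S B B B   [S ::= that S B]
that that that S B B B => that that that that S B B B B   [S ::= that S B]
that that that that S B B B B => that that that that north that B B B B   [S ::= north that]
that that that that north that B B B B => that that that that north that north B B B   [B ::= north]
that that that that north that north B B B => that that that that north that north north B B   [B ::= north]
that that that that north that north north B B => that that that that north that north north north B   [B ::= north]
that that that that north that north north north B => that that that that north that north north north north   [B ::= north]

S => that S B => that that S B B => that that that S B B B => that that that that S B B B B => that that that that north that B B B B => that that that that north that north B B B => that that that that north that north north B B => that that that that north that north north north B => that that that that north that north north north north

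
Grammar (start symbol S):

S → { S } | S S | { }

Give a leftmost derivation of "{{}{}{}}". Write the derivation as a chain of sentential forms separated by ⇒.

S ⇒ {S}   [S → { S }]
{S} ⇒ {SS}   [S → S S]
{SS} ⇒ {SSS}   [S → S S]
{SSS} ⇒ {{}SS}   [S → { }]
{{}SS} ⇒ {{}{}S}   [S → { }]
{{}{}S} ⇒ {{}{}{}}   [S → { }]

S ⇒ {S} ⇒ {SS} ⇒ {SSS} ⇒ {{}SS} ⇒ {{}{}S} ⇒ {{}{}{}}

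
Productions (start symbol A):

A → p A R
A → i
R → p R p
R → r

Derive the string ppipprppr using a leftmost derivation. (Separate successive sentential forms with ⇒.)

A⇒pAR⇒ppARR⇒ppiRR⇒ppipRpR⇒ppippRppR⇒ppipprppR⇒ppipprppr

A ⇒ pAR   [A → p A R]
pAR ⇒ ppARR   [A → p A R]
ppARR ⇒ ppiRR   [A → i]
ppiRR ⇒ ppipRpR   [R → p R p]
ppipRpR ⇒ ppippRppR   [R → p R p]
ppippRppR ⇒ ppipprppR   [R → r]
ppipprppR ⇒ ppipprppr   [R → r]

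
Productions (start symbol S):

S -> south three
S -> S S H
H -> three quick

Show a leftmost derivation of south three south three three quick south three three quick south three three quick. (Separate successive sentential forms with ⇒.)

S ⇒ S S H ⇒ S S H S H ⇒ S S H S H S H ⇒ south three S H S H S H ⇒ south three south three H S H S H ⇒ south three south three three quick S H S H ⇒ south three south three three quick south three H S H ⇒ south three south three three quick south three three quick S H ⇒ south three south three three quick south three three quick south three H ⇒ south three south three three quick south three three quick south three three quick

S ⇒ S S H   [S -> S S H]
S S H ⇒ S S H S H   [S -> S S H]
S S H S H ⇒ S S H S H S H   [S -> S S H]
S S H S H S H ⇒ south three S H S H S H   [S -> south three]
south three S H S H S H ⇒ south three south three H S H S H   [S -> south three]
south three south three H S H S H ⇒ south three south three three quick S H S H   [H -> three quick]
south three south three three quick S H S H ⇒ south three south three three quick south three H S H   [S -> south three]
south three south three three quick south three H S H ⇒ south three south three three quick south three three quick S H   [H -> three quick]
south three south three three quick south three three quick S H ⇒ south three south three three quick south three three quick south three H   [S -> south three]
south three south three three quick south three three quick south three H ⇒ south three south three three quick south three three quick south three three quick   [H -> three quick]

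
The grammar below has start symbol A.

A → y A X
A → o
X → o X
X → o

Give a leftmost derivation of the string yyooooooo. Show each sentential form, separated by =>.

A => yAX => yyAXX => yyoXX => yyooXX => yyoooX => yyooooX => yyoooooX => yyooooooX => yyooooooo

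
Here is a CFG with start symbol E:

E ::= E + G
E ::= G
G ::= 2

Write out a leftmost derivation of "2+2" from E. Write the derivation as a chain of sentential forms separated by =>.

E => E+G => G+G => 2+G => 2+2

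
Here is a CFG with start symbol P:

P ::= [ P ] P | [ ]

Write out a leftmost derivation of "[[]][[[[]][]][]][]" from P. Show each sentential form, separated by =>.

P => [P]P => [[]]P => [[]][P]P => [[]][[P]P]P => [[]][[[P]P]P]P => [[]][[[[]]P]P]P => [[]][[[[]][]]P]P => [[]][[[[]][]][]]P => [[]][[[[]][]][]][]

P => [P]P   [P ::= [ P ] P]
[P]P => [[]]P   [P ::= [ ]]
[[]]P => [[]][P]P   [P ::= [ P ] P]
[[]][P]P => [[]][[P]P]P   [P ::= [ P ] P]
[[]][[P]P]P => [[]][[[P]P]P]P   [P ::= [ P ] P]
[[]][[[P]P]P]P => [[]][[[[]]P]P]P   [P ::= [ ]]
[[]][[[[]]P]P]P => [[]][[[[]][]]P]P   [P ::= [ ]]
[[]][[[[]][]]P]P => [[]][[[[]][]][]]P   [P ::= [ ]]
[[]][[[[]][]][]]P => [[]][[[[]][]][]][]   [P ::= [ ]]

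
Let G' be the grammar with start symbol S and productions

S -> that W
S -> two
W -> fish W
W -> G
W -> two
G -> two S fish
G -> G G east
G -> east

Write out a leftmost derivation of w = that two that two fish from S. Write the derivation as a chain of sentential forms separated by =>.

S => that W => that G => that two S fish => that two that W fish => that two that two fish

S => that W   [S -> that W]
that W => that G   [W -> G]
that G => that two S fish   [G -> two S fish]
that two S fish => that two that W fish   [S -> that W]
that two that W fish => that two that two fish   [W -> two]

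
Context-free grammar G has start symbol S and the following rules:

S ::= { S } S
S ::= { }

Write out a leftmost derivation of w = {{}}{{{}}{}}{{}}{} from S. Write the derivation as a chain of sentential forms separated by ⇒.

S ⇒ {S}S   [S ::= { S } S]
{S}S ⇒ {{}}S   [S ::= { }]
{{}}S ⇒ {{}}{S}S   [S ::= { S } S]
{{}}{S}S ⇒ {{}}{{S}S}S   [S ::= { S } S]
{{}}{{S}S}S ⇒ {{}}{{{}}S}S   [S ::= { }]
{{}}{{{}}S}S ⇒ {{}}{{{}}{}}S   [S ::= { }]
{{}}{{{}}{}}S ⇒ {{}}{{{}}{}}{S}S   [S ::= { S } S]
{{}}{{{}}{}}{S}S ⇒ {{}}{{{}}{}}{{}}S   [S ::= { }]
{{}}{{{}}{}}{{}}S ⇒ {{}}{{{}}{}}{{}}{}   [S ::= { }]

S⇒{S}S⇒{{}}S⇒{{}}{S}S⇒{{}}{{S}S}S⇒{{}}{{{}}S}S⇒{{}}{{{}}{}}S⇒{{}}{{{}}{}}{S}S⇒{{}}{{{}}{}}{{}}S⇒{{}}{{{}}{}}{{}}{}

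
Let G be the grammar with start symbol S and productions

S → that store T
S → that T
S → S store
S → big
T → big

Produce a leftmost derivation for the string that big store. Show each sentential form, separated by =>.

S => S store   [S → S store]
S store => that T store   [S → that T]
that T store => that big store   [T → big]

S => S store => that T store => that big store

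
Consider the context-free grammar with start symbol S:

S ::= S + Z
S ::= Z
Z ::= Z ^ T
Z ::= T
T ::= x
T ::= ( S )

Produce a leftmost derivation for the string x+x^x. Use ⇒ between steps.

S ⇒ S+Z   [S ::= S + Z]
S+Z ⇒ Z+Z   [S ::= Z]
Z+Z ⇒ T+Z   [Z ::= T]
T+Z ⇒ x+Z   [T ::= x]
x+Z ⇒ x+Z^T   [Z ::= Z ^ T]
x+Z^T ⇒ x+T^T   [Z ::= T]
x+T^T ⇒ x+x^T   [T ::= x]
x+x^T ⇒ x+x^x   [T ::= x]

S ⇒ S+Z ⇒ Z+Z ⇒ T+Z ⇒ x+Z ⇒ x+Z^T ⇒ x+T^T ⇒ x+x^T ⇒ x+x^x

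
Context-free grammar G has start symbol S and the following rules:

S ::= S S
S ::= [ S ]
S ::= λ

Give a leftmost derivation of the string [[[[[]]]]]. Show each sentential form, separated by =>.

S=>SS=>[S]S=>[SS]S=>[SSS]S=>[[S]SS]S=>[[[S]]SS]S=>[[[[S]]]SS]S=>[[[[[S]]]]SS]S=>[[[[[]]]]SS]S=>[[[[[]]]]S]S=>[[[[[]]]]]S=>[[[[[]]]]]

S => SS   [S ::= S S]
SS => [S]S   [S ::= [ S ]]
[S]S => [SS]S   [S ::= S S]
[SS]S => [SSS]S   [S ::= S S]
[SSS]S => [[S]SS]S   [S ::= [ S ]]
[[S]SS]S => [[[S]]SS]S   [S ::= [ S ]]
[[[S]]SS]S => [[[[S]]]SS]S   [S ::= [ S ]]
[[[[S]]]SS]S => [[[[[S]]]]SS]S   [S ::= [ S ]]
[[[[[S]]]]SS]S => [[[[[]]]]SS]S   [S ::= λ]
[[[[[]]]]SS]S => [[[[[]]]]S]S   [S ::= λ]
[[[[[]]]]S]S => [[[[[]]]]]S   [S ::= λ]
[[[[[]]]]]S => [[[[[]]]]]   [S ::= λ]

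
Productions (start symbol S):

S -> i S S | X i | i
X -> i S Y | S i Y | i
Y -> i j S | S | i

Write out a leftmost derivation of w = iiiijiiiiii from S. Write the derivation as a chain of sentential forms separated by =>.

S => Xi   [S -> X i]
Xi => SiYi   [X -> S i Y]
SiYi => iSSiYi   [S -> i S S]
iSSiYi => iXiSiYi   [S -> X i]
iXiSiYi => iSiYiSiYi   [X -> S i Y]
iSiYiSiYi => iiiYiSiYi   [S -> i]
iiiYiSiYi => iiiijSiSiYi   [Y -> i j S]
iiiijSiSiYi => iiiijiiSiYi   [S -> i]
iiiijiiSiYi => iiiijiiiiYi   [S -> i]
iiiijiiiiYi => iiiijiiiiii   [Y -> i]

S => Xi => SiYi => iSSiYi => iXiSiYi => iSiYiSiYi => iiiYiSiYi => iiiijSiSiYi => iiiijiiSiYi => iiiijiiiiYi => iiiijiiiiii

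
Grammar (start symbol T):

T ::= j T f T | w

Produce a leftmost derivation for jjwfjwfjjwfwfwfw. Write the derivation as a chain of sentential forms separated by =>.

T=>jTfT=>jjTfTfT=>jjwfTfT=>jjwfjTfTfT=>jjwfjwfTfT=>jjwfjwfjTfTfT=>jjwfjwfjjTfTfTfT=>jjwfjwfjjwfTfTfT=>jjwfjwfjjwfwfTfT=>jjwfjwfjjwfwfwfT=>jjwfjwfjjwfwfwfw

T => jTfT   [T ::= j T f T]
jTfT => jjTfTfT   [T ::= j T f T]
jjTfTfT => jjwfTfT   [T ::= w]
jjwfTfT => jjwfjTfTfT   [T ::= j T f T]
jjwfjTfTfT => jjwfjwfTfT   [T ::= w]
jjwfjwfTfT => jjwfjwfjTfTfT   [T ::= j T f T]
jjwfjwfjTfTfT => jjwfjwfjjTfTfTfT   [T ::= j T f T]
jjwfjwfjjTfTfTfT => jjwfjwfjjwfTfTfT   [T ::= w]
jjwfjwfjjwfTfTfT => jjwfjwfjjwfwfTfT   [T ::= w]
jjwfjwfjjwfwfTfT => jjwfjwfjjwfwfwfT   [T ::= w]
jjwfjwfjjwfwfwfT => jjwfjwfjjwfwfwfw   [T ::= w]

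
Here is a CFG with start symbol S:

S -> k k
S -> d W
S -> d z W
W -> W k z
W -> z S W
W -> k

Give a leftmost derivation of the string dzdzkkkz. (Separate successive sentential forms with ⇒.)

S ⇒ dW   [S -> d W]
dW ⇒ dWkz   [W -> W k z]
dWkz ⇒ dzSWkz   [W -> z S W]
dzSWkz ⇒ dzdzWWkz   [S -> d z W]
dzdzWWkz ⇒ dzdzkWkz   [W -> k]
dzdzkWkz ⇒ dzdzkkkz   [W -> k]

S ⇒ dW ⇒ dWkz ⇒ dzSWkz ⇒ dzdzWWkz ⇒ dzdzkWkz ⇒ dzdzkkkz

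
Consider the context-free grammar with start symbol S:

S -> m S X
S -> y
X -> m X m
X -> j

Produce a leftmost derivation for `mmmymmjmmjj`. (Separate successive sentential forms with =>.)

S=>mSX=>mmSXX=>mmmSXXX=>mmmyXXX=>mmmymXmXX=>mmmymmXmmXX=>mmmymmjmmXX=>mmmymmjmmjX=>mmmymmjmmjj

S => mSX   [S -> m S X]
mSX => mmSXX   [S -> m S X]
mmSXX => mmmSXXX   [S -> m S X]
mmmSXXX => mmmyXXX   [S -> y]
mmmyXXX => mmmymXmXX   [X -> m X m]
mmmymXmXX => mmmymmXmmXX   [X -> m X m]
mmmymmXmmXX => mmmymmjmmXX   [X -> j]
mmmymmjmmXX => mmmymmjmmjX   [X -> j]
mmmymmjmmjX => mmmymmjmmjj   [X -> j]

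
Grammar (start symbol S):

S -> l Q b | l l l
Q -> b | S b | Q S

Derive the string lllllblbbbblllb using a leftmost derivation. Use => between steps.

S=>lQb=>lQSb=>lSbSb=>llQbbSb=>llQSbbSb=>llSbSbbSb=>lllllbSbbSb=>lllllblQbbbSb=>lllllblbbbbSb=>lllllblbbbblllb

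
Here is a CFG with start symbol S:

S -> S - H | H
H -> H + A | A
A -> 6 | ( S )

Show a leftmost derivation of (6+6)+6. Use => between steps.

S => H => H+A => A+A => (S)+A => (H)+A => (H+A)+A => (A+A)+A => (6+A)+A => (6+6)+A => (6+6)+6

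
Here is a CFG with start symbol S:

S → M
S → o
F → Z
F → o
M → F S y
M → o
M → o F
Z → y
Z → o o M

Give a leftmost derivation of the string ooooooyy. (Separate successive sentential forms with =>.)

S=>M=>FSy=>ZSy=>ooMSy=>oooFSy=>ooooSy=>ooooMy=>ooooFSyy=>oooooSyy=>ooooooyy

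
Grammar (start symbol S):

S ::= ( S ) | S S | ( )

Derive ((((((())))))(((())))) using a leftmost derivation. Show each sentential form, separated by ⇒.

S ⇒ (S) ⇒ (SS) ⇒ ((S)S) ⇒ (((S))S) ⇒ ((((S)))S) ⇒ (((((S))))S) ⇒ ((((((S)))))S) ⇒ ((((((())))))S) ⇒ ((((((())))))(S)) ⇒ ((((((())))))((S))) ⇒ ((((((())))))(((S)))) ⇒ ((((((())))))(((()))))

S ⇒ (S)   [S ::= ( S )]
(S) ⇒ (SS)   [S ::= S S]
(SS) ⇒ ((S)S)   [S ::= ( S )]
((S)S) ⇒ (((S))S)   [S ::= ( S )]
(((S))S) ⇒ ((((S)))S)   [S ::= ( S )]
((((S)))S) ⇒ (((((S))))S)   [S ::= ( S )]
(((((S))))S) ⇒ ((((((S)))))S)   [S ::= ( S )]
((((((S)))))S) ⇒ ((((((())))))S)   [S ::= ( )]
((((((())))))S) ⇒ ((((((())))))(S))   [S ::= ( S )]
((((((())))))(S)) ⇒ ((((((())))))((S)))   [S ::= ( S )]
((((((())))))((S))) ⇒ ((((((())))))(((S))))   [S ::= ( S )]
((((((())))))(((S)))) ⇒ ((((((())))))(((()))))   [S ::= ( )]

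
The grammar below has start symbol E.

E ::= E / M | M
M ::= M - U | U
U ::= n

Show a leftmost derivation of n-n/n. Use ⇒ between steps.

E ⇒ E/M ⇒ M/M ⇒ M-U/M ⇒ U-U/M ⇒ n-U/M ⇒ n-n/M ⇒ n-n/U ⇒ n-n/n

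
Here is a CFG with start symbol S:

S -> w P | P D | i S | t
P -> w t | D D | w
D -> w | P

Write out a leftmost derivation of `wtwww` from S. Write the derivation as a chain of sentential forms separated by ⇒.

S ⇒ PD   [S -> P D]
PD ⇒ DDD   [P -> D D]
DDD ⇒ PDD   [D -> P]
PDD ⇒ DDDD   [P -> D D]
DDDD ⇒ PDDD   [D -> P]
PDDD ⇒ wtDDD   [P -> w t]
wtDDD ⇒ wtPDD   [D -> P]
wtPDD ⇒ wtwDD   [P -> w]
wtwDD ⇒ wtwwD   [D -> w]
wtwwD ⇒ wtwww   [D -> w]

S ⇒ PD ⇒ DDD ⇒ PDD ⇒ DDDD ⇒ PDDD ⇒ wtDDD ⇒ wtPDD ⇒ wtwDD ⇒ wtwwD ⇒ wtwww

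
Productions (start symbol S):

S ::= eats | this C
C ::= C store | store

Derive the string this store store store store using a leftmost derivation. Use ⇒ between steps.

S ⇒ this C ⇒ this C store ⇒ this C store store ⇒ this C store store store ⇒ this store store store store

S ⇒ this C   [S ::= this C]
this C ⇒ this C store   [C ::= C store]
this C store ⇒ this C store store   [C ::= C store]
this C store store ⇒ this C store store store   [C ::= C store]
this C store store store ⇒ this store store store store   [C ::= store]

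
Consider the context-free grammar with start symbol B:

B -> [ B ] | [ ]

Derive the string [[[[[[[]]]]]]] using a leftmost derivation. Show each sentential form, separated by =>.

B => [B] => [[B]] => [[[B]]] => [[[[B]]]] => [[[[[B]]]]] => [[[[[[B]]]]]] => [[[[[[[]]]]]]]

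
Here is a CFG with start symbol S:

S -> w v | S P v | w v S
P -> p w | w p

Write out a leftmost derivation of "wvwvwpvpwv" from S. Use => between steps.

S => SPv   [S -> S P v]
SPv => SPvPv   [S -> S P v]
SPvPv => wvSPvPv   [S -> w v S]
wvSPvPv => wvwvPvPv   [S -> w v]
wvwvPvPv => wvwvwpvPv   [P -> w p]
wvwvwpvPv => wvwvwpvpwv   [P -> p w]

S=>SPv=>SPvPv=>wvSPvPv=>wvwvPvPv=>wvwvwpvPv=>wvwvwpvpwv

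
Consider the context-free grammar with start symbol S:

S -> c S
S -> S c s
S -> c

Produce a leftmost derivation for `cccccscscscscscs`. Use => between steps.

S=>Scs=>Scscs=>cScscs=>cScscscs=>ccScscscs=>ccScscscscs=>ccScscscscscs=>ccScscscscscscs=>cccScscscscscscs=>cccccscscscscscs

S => Scs   [S -> S c s]
Scs => Scscs   [S -> S c s]
Scscs => cScscs   [S -> c S]
cScscs => cScscscs   [S -> S c s]
cScscscs => ccScscscs   [S -> c S]
ccScscscs => ccScscscscs   [S -> S c s]
ccScscscscs => ccScscscscscs   [S -> S c s]
ccScscscscscs => ccScscscscscscs   [S -> S c s]
ccScscscscscscs => cccScscscscscscs   [S -> c S]
cccScscscscscscs => cccccscscscscscs   [S -> c]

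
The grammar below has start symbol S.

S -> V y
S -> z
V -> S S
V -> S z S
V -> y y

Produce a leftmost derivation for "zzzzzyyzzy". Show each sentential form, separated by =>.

S => Vy => SzSy => VyzSy => SzSyzSy => zzSyzSy => zzVyyzSy => zzSzSyyzSy => zzzzSyyzSy => zzzzzyyzSy => zzzzzyyzzy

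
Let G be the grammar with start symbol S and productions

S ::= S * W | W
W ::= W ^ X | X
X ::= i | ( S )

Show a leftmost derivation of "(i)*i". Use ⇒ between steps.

S ⇒ S*W ⇒ W*W ⇒ X*W ⇒ (S)*W ⇒ (W)*W ⇒ (X)*W ⇒ (i)*W ⇒ (i)*X ⇒ (i)*i

S ⇒ S*W   [S ::= S * W]
S*W ⇒ W*W   [S ::= W]
W*W ⇒ X*W   [W ::= X]
X*W ⇒ (S)*W   [X ::= ( S )]
(S)*W ⇒ (W)*W   [S ::= W]
(W)*W ⇒ (X)*W   [W ::= X]
(X)*W ⇒ (i)*W   [X ::= i]
(i)*W ⇒ (i)*X   [W ::= X]
(i)*X ⇒ (i)*i   [X ::= i]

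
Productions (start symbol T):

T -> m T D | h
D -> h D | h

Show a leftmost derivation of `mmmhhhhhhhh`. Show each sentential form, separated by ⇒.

T ⇒ mTD   [T -> m T D]
mTD ⇒ mmTDD   [T -> m T D]
mmTDD ⇒ mmmTDDD   [T -> m T D]
mmmTDDD ⇒ mmmhDDD   [T -> h]
mmmhDDD ⇒ mmmhhDDD   [D -> h D]
mmmhhDDD ⇒ mmmhhhDDD   [D -> h D]
mmmhhhDDD ⇒ mmmhhhhDD   [D -> h]
mmmhhhhDD ⇒ mmmhhhhhDD   [D -> h D]
mmmhhhhhDD ⇒ mmmhhhhhhD   [D -> h]
mmmhhhhhhD ⇒ mmmhhhhhhhD   [D -> h D]
mmmhhhhhhhD ⇒ mmmhhhhhhhh   [D -> h]

T ⇒ mTD ⇒ mmTDD ⇒ mmmTDDD ⇒ mmmhDDD ⇒ mmmhhDDD ⇒ mmmhhhDDD ⇒ mmmhhhhDD ⇒ mmmhhhhhDD ⇒ mmmhhhhhhD ⇒ mmmhhhhhhhD ⇒ mmmhhhhhhhh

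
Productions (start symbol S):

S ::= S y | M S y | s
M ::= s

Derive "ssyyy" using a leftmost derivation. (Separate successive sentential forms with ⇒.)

S ⇒ MSy   [S ::= M S y]
MSy ⇒ sSy   [M ::= s]
sSy ⇒ sSyy   [S ::= S y]
sSyy ⇒ sSyyy   [S ::= S y]
sSyyy ⇒ ssyyy   [S ::= s]

S ⇒ MSy ⇒ sSy ⇒ sSyy ⇒ sSyyy ⇒ ssyyy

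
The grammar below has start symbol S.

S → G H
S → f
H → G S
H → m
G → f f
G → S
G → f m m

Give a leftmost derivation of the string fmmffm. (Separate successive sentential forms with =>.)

S => GH => fmmH => fmmGS => fmmSS => fmmfS => fmmfGH => fmmfSH => fmmffH => fmmffm

S => GH   [S → G H]
GH => fmmH   [G → f m m]
fmmH => fmmGS   [H → G S]
fmmGS => fmmSS   [G → S]
fmmSS => fmmfS   [S → f]
fmmfS => fmmfGH   [S → G H]
fmmfGH => fmmfSH   [G → S]
fmmfSH => fmmffH   [S → f]
fmmffH => fmmffm   [H → m]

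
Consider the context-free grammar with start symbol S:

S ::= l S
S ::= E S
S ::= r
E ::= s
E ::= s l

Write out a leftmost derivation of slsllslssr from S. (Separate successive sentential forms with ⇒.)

S ⇒ ES   [S ::= E S]
ES ⇒ slS   [E ::= s l]
slS ⇒ slES   [S ::= E S]
slES ⇒ slslS   [E ::= s l]
slslS ⇒ slsllS   [S ::= l S]
slsllS ⇒ slsllES   [S ::= E S]
slsllES ⇒ slsllslS   [E ::= s l]
slsllslS ⇒ slsllslES   [S ::= E S]
slsllslES ⇒ slsllslsS   [E ::= s]
slsllslsS ⇒ slsllslsES   [S ::= E S]
slsllslsES ⇒ slsllslssS   [E ::= s]
slsllslssS ⇒ slsllslssr   [S ::= r]

S ⇒ ES ⇒ slS ⇒ slES ⇒ slslS ⇒ slsllS ⇒ slsllES ⇒ slsllslS ⇒ slsllslES ⇒ slsllslsS ⇒ slsllslsES ⇒ slsllslssS ⇒ slsllslssr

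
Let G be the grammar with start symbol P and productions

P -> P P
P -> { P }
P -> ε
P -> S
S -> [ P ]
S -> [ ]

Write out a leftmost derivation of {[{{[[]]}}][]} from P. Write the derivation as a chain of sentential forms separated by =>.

P => {P} => {PP} => {SP} => {[P]P} => {[{P}]P} => {[{{P}}]P} => {[{{S}}]P} => {[{{[P]}}]P} => {[{{[S]}}]P} => {[{{[[]]}}]P} => {[{{[[]]}}]S} => {[{{[[]]}}][]}

P => {P}   [P -> { P }]
{P} => {PP}   [P -> P P]
{PP} => {SP}   [P -> S]
{SP} => {[P]P}   [S -> [ P ]]
{[P]P} => {[{P}]P}   [P -> { P }]
{[{P}]P} => {[{{P}}]P}   [P -> { P }]
{[{{P}}]P} => {[{{S}}]P}   [P -> S]
{[{{S}}]P} => {[{{[P]}}]P}   [S -> [ P ]]
{[{{[P]}}]P} => {[{{[S]}}]P}   [P -> S]
{[{{[S]}}]P} => {[{{[[]]}}]P}   [S -> [ ]]
{[{{[[]]}}]P} => {[{{[[]]}}]S}   [P -> S]
{[{{[[]]}}]S} => {[{{[[]]}}][]}   [S -> [ ]]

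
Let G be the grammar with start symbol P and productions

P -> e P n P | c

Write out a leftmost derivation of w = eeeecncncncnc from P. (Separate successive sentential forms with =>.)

P => ePnP => eePnPnP => eeePnPnPnP => eeeePnPnPnPnP => eeeecnPnPnPnP => eeeecncnPnPnP => eeeecncncnPnP => eeeecncncncnP => eeeecncncncnc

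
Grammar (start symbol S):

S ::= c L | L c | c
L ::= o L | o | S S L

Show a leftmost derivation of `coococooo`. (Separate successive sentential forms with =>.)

S => cL   [S ::= c L]
cL => coL   [L ::= o L]
coL => cooL   [L ::= o L]
cooL => cooSSL   [L ::= S S L]
cooSSL => coocLSL   [S ::= c L]
coocLSL => coocoSL   [L ::= o]
coocoSL => coococL   [S ::= c]
coococL => coococoL   [L ::= o L]
coococoL => coococooL   [L ::= o L]
coococooL => coococooo   [L ::= o]

S=>cL=>coL=>cooL=>cooSSL=>coocLSL=>coocoSL=>coococL=>coococoL=>coococooL=>coococooo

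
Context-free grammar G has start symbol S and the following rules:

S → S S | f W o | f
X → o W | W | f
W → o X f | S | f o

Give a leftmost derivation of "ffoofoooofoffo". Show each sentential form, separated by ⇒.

S ⇒ SS ⇒ fWoS ⇒ ffooS ⇒ ffoofWo ⇒ ffoofoXfo ⇒ ffoofooWfo ⇒ ffoofoooXffo ⇒ ffoofooooWffo ⇒ ffoofoooofoffo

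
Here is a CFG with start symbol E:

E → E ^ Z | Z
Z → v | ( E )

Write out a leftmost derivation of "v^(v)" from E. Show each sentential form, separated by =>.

E => E^Z   [E → E ^ Z]
E^Z => Z^Z   [E → Z]
Z^Z => v^Z   [Z → v]
v^Z => v^(E)   [Z → ( E )]
v^(E) => v^(Z)   [E → Z]
v^(Z) => v^(v)   [Z → v]

E => E^Z => Z^Z => v^Z => v^(E) => v^(Z) => v^(v)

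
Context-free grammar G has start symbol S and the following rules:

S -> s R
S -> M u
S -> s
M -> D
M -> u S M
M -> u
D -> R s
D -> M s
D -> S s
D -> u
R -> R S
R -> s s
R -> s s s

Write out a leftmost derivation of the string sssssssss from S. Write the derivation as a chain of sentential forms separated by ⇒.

S⇒sR⇒sRS⇒sRSS⇒ssssSS⇒sssssRS⇒ssssssssS⇒sssssssss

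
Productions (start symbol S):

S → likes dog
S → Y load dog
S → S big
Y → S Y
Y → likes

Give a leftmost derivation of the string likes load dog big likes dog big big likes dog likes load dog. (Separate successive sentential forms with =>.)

S => Y load dog => S Y load dog => S big Y load dog => Y load dog big Y load dog => likes load dog big Y load dog => likes load dog big S Y load dog => likes load dog big S big Y load dog => likes load dog big S big big Y load dog => likes load dog big likes dog big big Y load dog => likes load dog big likes dog big big S Y load dog => likes load dog big likes dog big big likes dog Y load dog => likes load dog big likes dog big big likes dog likes load dog

S => Y load dog   [S → Y load dog]
Y load dog => S Y load dog   [Y → S Y]
S Y load dog => S big Y load dog   [S → S big]
S big Y load dog => Y load dog big Y load dog   [S → Y load dog]
Y load dog big Y load dog => likes load dog big Y load dog   [Y → likes]
likes load dog big Y load dog => likes load dog big S Y load dog   [Y → S Y]
likes load dog big S Y load dog => likes load dog big S big Y load dog   [S → S big]
likes load dog big S big Y load dog => likes load dog big S big big Y load dog   [S → S big]
likes load dog big S big big Y load dog => likes load dog big likes dog big big Y load dog   [S → likes dog]
likes load dog big likes dog big big Y load dog => likes load dog big likes dog big big S Y load dog   [Y → S Y]
likes load dog big likes dog big big S Y load dog => likes load dog big likes dog big big likes dog Y load dog   [S → likes dog]
likes load dog big likes dog big big likes dog Y load dog => likes load dog big likes dog big big likes dog likes load dog   [Y → likes]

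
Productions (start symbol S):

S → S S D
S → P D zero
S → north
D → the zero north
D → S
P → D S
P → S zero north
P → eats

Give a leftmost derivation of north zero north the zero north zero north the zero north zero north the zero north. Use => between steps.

S => S S D => P D zero S D => D S D zero S D => S S D zero S D => P D zero S D zero S D => S zero north D zero S D zero S D => north zero north D zero S D zero S D => north zero north the zero north zero S D zero S D => north zero north the zero north zero north D zero S D => north zero north the zero north zero north the zero north zero S D => north zero north the zero north zero north the zero north zero north D => north zero north the zero north zero north the zero north zero north the zero north

S => S S D   [S → S S D]
S S D => P D zero S D   [S → P D zero]
P D zero S D => D S D zero S D   [P → D S]
D S D zero S D => S S D zero S D   [D → S]
S S D zero S D => P D zero S D zero S D   [S → P D zero]
P D zero S D zero S D => S zero north D zero S D zero S D   [P → S zero north]
S zero north D zero S D zero S D => north zero north D zero S D zero S D   [S → north]
north zero north D zero S D zero S D => north zero north the zero north zero S D zero S D   [D → the zero north]
north zero north the zero north zero S D zero S D => north zero north the zero north zero north D zero S D   [S → north]
north zero north the zero north zero north D zero S D => north zero north the zero north zero north the zero north zero S D   [D → the zero north]
north zero north the zero north zero north the zero north zero S D => north zero north the zero north zero north the zero north zero north D   [S → north]
north zero north the zero north zero north the zero north zero north D => north zero north the zero north zero north the zero north zero north the zero north   [D → the zero north]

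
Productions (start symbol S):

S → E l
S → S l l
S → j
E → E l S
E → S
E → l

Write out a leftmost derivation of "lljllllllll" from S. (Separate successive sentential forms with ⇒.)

S ⇒ El ⇒ Sl ⇒ Slll ⇒ Slllll ⇒ Slllllll ⇒ Ellllllll ⇒ ElSllllllll ⇒ llSllllllll ⇒ lljllllllll

S ⇒ El   [S → E l]
El ⇒ Sl   [E → S]
Sl ⇒ Slll   [S → S l l]
Slll ⇒ Slllll   [S → S l l]
Slllll ⇒ Slllllll   [S → S l l]
Slllllll ⇒ Ellllllll   [S → E l]
Ellllllll ⇒ ElSllllllll   [E → E l S]
ElSllllllll ⇒ llSllllllll   [E → l]
llSllllllll ⇒ lljllllllll   [S → j]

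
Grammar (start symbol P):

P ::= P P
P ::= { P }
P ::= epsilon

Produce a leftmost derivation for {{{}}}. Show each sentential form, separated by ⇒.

P⇒{P}⇒{{P}}⇒{{PP}}⇒{{PPP}}⇒{{{P}PP}}⇒{{{}PP}}⇒{{{}P}}⇒{{{}}}

P ⇒ {P}   [P ::= { P }]
{P} ⇒ {{P}}   [P ::= { P }]
{{P}} ⇒ {{PP}}   [P ::= P P]
{{PP}} ⇒ {{PPP}}   [P ::= P P]
{{PPP}} ⇒ {{{P}PP}}   [P ::= { P }]
{{{P}PP}} ⇒ {{{}PP}}   [P ::= epsilon]
{{{}PP}} ⇒ {{{}P}}   [P ::= epsilon]
{{{}P}} ⇒ {{{}}}   [P ::= epsilon]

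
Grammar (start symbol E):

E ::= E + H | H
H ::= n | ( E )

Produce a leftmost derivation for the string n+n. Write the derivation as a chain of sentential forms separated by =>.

E => E+H => H+H => n+H => n+n

E => E+H   [E ::= E + H]
E+H => H+H   [E ::= H]
H+H => n+H   [H ::= n]
n+H => n+n   [H ::= n]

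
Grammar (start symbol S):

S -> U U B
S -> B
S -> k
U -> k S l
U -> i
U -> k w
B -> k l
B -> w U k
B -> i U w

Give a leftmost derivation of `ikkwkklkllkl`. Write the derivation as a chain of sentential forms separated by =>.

S=>UUB=>iUB=>ikSlB=>ikUUBlB=>ikkwUBlB=>ikkwkSlBlB=>ikkwkklBlB=>ikkwkklkllB=>ikkwkklkllkl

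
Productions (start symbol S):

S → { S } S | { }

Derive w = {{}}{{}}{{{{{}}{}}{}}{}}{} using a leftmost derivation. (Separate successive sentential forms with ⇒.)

S ⇒ {S}S   [S → { S } S]
{S}S ⇒ {{}}S   [S → { }]
{{}}S ⇒ {{}}{S}S   [S → { S } S]
{{}}{S}S ⇒ {{}}{{}}S   [S → { }]
{{}}{{}}S ⇒ {{}}{{}}{S}S   [S → { S } S]
{{}}{{}}{S}S ⇒ {{}}{{}}{{S}S}S   [S → { S } S]
{{}}{{}}{{S}S}S ⇒ {{}}{{}}{{{S}S}S}S   [S → { S } S]
{{}}{{}}{{{S}S}S}S ⇒ {{}}{{}}{{{{S}S}S}S}S   [S → { S } S]
{{}}{{}}{{{{S}S}S}S}S ⇒ {{}}{{}}{{{{{}}S}S}S}S   [S → { }]
{{}}{{}}{{{{{}}S}S}S}S ⇒ {{}}{{}}{{{{{}}{}}S}S}S   [S → { }]
{{}}{{}}{{{{{}}{}}S}S}S ⇒ {{}}{{}}{{{{{}}{}}{}}S}S   [S → { }]
{{}}{{}}{{{{{}}{}}{}}S}S ⇒ {{}}{{}}{{{{{}}{}}{}}{}}S   [S → { }]
{{}}{{}}{{{{{}}{}}{}}{}}S ⇒ {{}}{{}}{{{{{}}{}}{}}{}}{}   [S → { }]

S⇒{S}S⇒{{}}S⇒{{}}{S}S⇒{{}}{{}}S⇒{{}}{{}}{S}S⇒{{}}{{}}{{S}S}S⇒{{}}{{}}{{{S}S}S}S⇒{{}}{{}}{{{{S}S}S}S}S⇒{{}}{{}}{{{{{}}S}S}S}S⇒{{}}{{}}{{{{{}}{}}S}S}S⇒{{}}{{}}{{{{{}}{}}{}}S}S⇒{{}}{{}}{{{{{}}{}}{}}{}}S⇒{{}}{{}}{{{{{}}{}}{}}{}}{}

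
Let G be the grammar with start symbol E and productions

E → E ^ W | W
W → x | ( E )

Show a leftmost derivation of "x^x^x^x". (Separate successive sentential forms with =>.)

E => E^W   [E → E ^ W]
E^W => E^W^W   [E → E ^ W]
E^W^W => E^W^W^W   [E → E ^ W]
E^W^W^W => W^W^W^W   [E → W]
W^W^W^W => x^W^W^W   [W → x]
x^W^W^W => x^x^W^W   [W → x]
x^x^W^W => x^x^x^W   [W → x]
x^x^x^W => x^x^x^x   [W → x]

E=>E^W=>E^W^W=>E^W^W^W=>W^W^W^W=>x^W^W^W=>x^x^W^W=>x^x^x^W=>x^x^x^x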